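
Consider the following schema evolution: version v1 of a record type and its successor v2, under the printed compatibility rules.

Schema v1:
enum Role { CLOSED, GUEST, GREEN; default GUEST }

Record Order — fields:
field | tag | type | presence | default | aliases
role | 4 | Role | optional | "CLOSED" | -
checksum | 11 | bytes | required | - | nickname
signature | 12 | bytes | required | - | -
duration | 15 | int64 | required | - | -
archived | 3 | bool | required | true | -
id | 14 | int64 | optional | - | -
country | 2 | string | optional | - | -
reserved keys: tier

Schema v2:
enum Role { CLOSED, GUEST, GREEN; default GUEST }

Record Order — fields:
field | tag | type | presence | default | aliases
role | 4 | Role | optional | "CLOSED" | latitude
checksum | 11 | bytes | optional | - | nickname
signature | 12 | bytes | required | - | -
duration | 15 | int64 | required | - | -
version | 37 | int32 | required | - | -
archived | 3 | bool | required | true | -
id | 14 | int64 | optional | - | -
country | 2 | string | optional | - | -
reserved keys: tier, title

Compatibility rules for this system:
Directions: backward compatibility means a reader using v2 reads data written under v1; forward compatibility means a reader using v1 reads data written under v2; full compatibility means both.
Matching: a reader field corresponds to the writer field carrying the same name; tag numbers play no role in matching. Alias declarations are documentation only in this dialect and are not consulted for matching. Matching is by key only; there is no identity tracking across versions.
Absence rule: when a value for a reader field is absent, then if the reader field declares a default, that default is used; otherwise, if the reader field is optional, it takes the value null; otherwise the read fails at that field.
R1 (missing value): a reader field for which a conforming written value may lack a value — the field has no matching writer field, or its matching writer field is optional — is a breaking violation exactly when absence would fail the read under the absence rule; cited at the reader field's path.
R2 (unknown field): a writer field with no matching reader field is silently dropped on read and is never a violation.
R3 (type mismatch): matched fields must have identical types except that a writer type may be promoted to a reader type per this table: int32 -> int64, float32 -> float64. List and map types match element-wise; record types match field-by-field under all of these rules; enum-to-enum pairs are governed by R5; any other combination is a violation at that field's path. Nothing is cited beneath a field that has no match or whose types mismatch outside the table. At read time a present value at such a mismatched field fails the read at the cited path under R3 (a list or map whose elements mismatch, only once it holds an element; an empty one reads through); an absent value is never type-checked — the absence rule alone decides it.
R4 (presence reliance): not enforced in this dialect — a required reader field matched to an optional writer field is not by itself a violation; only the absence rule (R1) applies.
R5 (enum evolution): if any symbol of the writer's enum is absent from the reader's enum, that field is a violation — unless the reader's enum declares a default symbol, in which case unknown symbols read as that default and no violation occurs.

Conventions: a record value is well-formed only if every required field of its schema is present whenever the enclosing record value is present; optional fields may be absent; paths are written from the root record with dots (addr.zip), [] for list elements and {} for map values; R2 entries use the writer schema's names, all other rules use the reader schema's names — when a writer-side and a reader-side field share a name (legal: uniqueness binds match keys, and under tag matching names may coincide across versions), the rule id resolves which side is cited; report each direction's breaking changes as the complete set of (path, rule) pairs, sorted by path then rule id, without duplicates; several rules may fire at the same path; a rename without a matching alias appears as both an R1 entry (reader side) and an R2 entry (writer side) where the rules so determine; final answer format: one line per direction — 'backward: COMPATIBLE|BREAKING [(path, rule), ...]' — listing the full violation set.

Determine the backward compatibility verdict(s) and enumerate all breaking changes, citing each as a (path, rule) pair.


backward: BREAKING [(version, R1)]

in Order below, arrows point writer -> reader
backward for Order (reader v2, writer v1):
  role <- role (Role -> Role, writer optional)
  checksum <- checksum (bytes -> bytes, writer required)
  signature <- signature (bytes -> bytes, writer required)
  duration <- duration (int64 -> int64, writer required)
  version has no writer counterpart
  archived <- archived (bool -> bool, writer required)
  id <- id (int64 -> int64, writer optional)
  country <- country (string -> string, writer optional)
  rule R1 violated at version
  => backward: BREAKING (1)
the rest of the Order diff is inert for this question:
  field checksum in record Order: required changed to optional -> fires only in the forward direction of Order, which is not asked here


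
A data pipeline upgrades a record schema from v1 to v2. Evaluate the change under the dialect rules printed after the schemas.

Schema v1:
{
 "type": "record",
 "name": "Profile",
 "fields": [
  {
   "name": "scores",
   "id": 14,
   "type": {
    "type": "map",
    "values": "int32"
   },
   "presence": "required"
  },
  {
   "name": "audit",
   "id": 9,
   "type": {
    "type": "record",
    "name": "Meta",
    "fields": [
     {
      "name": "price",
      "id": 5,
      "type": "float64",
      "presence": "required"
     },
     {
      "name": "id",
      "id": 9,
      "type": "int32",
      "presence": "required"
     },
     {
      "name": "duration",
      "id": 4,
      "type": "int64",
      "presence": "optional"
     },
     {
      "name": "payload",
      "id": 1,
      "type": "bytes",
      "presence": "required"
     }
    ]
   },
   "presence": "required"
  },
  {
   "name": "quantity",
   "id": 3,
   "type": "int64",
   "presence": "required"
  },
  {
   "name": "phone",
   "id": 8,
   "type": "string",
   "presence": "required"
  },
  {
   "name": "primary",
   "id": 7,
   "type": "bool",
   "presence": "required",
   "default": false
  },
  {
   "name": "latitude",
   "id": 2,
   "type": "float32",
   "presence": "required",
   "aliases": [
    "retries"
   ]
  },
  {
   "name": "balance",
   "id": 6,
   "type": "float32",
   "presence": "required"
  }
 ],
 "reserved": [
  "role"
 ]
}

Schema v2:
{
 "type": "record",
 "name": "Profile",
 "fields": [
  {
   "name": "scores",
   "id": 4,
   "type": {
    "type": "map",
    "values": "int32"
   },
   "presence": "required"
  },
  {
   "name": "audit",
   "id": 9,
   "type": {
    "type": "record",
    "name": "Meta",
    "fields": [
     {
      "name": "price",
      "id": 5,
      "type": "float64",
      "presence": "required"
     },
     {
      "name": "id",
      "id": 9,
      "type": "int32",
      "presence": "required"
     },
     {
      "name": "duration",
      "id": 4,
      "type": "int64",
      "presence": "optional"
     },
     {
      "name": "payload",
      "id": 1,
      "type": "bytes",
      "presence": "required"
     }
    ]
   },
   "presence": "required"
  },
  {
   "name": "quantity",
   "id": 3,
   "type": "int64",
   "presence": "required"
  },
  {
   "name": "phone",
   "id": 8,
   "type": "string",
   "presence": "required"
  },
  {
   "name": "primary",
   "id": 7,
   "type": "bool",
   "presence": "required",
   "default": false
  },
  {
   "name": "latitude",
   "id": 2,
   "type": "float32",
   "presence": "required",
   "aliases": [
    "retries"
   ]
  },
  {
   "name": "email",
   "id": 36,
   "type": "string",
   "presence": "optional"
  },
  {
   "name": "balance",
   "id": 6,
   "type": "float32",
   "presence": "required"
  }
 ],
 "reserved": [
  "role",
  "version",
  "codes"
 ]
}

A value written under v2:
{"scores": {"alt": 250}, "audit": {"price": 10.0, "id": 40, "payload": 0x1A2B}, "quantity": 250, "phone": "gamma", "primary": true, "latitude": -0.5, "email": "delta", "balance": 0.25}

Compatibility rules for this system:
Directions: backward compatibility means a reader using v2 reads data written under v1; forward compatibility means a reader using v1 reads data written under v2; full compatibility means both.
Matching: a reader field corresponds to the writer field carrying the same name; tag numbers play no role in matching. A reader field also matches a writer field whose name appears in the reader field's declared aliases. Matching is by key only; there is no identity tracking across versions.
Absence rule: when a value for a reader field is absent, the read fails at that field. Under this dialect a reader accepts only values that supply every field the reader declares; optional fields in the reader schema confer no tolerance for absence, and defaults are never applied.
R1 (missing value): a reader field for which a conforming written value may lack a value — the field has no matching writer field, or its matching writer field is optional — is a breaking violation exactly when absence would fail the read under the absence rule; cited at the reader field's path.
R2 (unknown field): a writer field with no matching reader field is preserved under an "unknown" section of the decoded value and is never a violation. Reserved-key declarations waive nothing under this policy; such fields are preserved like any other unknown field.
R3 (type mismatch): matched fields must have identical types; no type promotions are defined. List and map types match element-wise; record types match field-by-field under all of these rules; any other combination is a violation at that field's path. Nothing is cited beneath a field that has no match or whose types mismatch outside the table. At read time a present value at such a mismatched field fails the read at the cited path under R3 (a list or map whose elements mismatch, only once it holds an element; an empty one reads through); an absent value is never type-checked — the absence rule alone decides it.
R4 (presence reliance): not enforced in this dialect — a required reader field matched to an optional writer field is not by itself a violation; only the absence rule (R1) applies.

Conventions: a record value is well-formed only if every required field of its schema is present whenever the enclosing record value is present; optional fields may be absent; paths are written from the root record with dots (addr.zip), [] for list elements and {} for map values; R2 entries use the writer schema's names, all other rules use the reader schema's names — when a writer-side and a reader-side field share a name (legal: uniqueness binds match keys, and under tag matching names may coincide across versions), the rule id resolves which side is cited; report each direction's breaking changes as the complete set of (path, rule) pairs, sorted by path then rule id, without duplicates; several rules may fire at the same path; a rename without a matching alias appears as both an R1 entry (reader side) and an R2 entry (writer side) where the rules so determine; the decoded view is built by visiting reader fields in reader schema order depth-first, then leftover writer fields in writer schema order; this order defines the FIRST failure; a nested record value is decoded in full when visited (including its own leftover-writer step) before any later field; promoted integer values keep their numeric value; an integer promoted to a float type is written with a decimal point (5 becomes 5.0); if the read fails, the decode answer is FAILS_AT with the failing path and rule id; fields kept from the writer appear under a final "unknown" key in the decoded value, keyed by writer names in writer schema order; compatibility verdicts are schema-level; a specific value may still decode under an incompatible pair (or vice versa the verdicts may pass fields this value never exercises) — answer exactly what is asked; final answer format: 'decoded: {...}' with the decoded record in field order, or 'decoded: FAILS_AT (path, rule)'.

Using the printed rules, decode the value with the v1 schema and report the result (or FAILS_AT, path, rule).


decoded: FAILS_AT (audit.duration, R1)

each type pair in Profile: writer, then reader
decode (reader v1):
  scores := {"alt": 250}
  audit.price := 10.0
  audit.id := 40
  read fails at audit.duration under R1 (no fill)
  => FAILS_AT (audit.duration, R1)
remaining Profile differences; none change what is asked:
  field scores in record Profile: tag 14 changed to 4 -> triggers nothing under the printed rules; the Profile answer is the same either way
  added field email to record Profile: optional string, tag 36 (in v2 it sits immediately before balance) -> changes Profile's schema-level verdicts only — the decode of this value is the same


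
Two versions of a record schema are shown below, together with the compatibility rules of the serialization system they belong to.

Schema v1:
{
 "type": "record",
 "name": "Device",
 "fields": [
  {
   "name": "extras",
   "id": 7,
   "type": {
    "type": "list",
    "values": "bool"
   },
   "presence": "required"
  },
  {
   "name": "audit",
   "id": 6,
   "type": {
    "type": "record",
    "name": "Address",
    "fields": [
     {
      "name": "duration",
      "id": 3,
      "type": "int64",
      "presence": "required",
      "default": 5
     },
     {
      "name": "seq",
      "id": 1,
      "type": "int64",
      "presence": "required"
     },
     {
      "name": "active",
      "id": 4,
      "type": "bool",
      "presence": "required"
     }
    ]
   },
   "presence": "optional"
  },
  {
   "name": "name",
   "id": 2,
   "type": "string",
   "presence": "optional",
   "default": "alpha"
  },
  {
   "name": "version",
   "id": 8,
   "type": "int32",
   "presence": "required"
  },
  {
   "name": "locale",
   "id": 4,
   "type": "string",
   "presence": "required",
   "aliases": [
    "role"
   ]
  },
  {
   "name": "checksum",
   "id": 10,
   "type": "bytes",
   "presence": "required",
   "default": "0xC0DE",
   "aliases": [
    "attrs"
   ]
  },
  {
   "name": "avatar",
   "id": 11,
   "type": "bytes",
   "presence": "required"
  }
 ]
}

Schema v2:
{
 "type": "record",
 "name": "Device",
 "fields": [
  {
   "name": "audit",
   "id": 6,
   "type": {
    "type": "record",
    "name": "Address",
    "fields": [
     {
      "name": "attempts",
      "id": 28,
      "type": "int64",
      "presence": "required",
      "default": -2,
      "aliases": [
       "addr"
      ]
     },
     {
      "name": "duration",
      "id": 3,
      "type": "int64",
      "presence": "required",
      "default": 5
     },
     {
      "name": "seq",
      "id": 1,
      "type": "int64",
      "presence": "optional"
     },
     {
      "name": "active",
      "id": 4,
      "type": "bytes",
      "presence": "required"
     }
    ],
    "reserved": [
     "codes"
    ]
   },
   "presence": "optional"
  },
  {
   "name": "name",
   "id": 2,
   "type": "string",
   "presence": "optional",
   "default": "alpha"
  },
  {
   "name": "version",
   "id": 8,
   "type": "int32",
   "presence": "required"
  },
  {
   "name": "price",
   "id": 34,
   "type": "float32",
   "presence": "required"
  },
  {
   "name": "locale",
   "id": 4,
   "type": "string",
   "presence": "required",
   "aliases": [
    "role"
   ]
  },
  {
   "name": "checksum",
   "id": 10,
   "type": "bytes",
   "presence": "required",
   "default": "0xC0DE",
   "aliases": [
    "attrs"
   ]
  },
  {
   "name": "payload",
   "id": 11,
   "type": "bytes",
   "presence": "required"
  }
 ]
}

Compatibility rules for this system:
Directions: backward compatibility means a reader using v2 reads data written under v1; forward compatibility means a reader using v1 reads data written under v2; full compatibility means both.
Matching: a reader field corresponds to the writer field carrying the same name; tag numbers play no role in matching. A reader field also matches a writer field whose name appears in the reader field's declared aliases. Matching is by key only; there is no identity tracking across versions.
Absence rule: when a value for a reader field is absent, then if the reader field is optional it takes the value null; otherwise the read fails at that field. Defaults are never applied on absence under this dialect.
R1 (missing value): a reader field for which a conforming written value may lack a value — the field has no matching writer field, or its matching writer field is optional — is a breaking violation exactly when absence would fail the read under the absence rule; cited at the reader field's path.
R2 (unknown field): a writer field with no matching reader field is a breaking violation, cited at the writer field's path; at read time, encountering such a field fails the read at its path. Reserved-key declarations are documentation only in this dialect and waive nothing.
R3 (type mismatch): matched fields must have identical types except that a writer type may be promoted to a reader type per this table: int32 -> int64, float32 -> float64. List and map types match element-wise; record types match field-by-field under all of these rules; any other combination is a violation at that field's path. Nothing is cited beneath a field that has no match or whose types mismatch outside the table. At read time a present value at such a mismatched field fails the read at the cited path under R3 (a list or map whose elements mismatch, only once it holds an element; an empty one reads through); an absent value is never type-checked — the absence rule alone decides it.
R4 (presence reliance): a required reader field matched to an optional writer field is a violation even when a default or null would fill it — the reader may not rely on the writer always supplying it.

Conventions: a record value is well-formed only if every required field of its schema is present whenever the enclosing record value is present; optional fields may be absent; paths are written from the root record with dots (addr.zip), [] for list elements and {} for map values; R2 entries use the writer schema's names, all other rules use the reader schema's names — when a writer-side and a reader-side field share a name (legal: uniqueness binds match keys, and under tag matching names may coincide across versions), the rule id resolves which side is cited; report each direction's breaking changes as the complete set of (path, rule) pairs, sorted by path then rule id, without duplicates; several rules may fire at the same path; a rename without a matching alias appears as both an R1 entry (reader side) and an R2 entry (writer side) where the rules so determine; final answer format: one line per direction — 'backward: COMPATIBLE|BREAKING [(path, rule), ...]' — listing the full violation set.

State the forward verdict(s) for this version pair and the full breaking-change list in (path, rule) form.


forward: BREAKING [(audit.active, R3), (audit.attempts, R2), (audit.seq, R1), (audit.seq, R4), (avatar, R1), (extras, R1), (payload, R2), (price, R2)]

arrows below run writer -> reader for Device
forward for Device (reader v1, writer v2):
  extras: no writer-side match
  Address -> Address, writer optional: audit aligns to audit
  string -> string, writer optional: name aligns to name
  int32 -> int32, writer required: version aligns to version
  string -> string, writer required: locale aligns to locale
  bytes -> bytes, writer required: checksum aligns to checksum
  avatar: no writer-side match
  price (writer side), unknown to reader
  payload (writer side), unknown to reader
  int64 -> int64, writer required: audit.duration aligns to audit.duration
  int64 -> int64, writer optional: audit.seq aligns to audit.seq
  bytes -> bool, writer required: audit.active aligns to audit.active
  audit.attempts (writer side), unknown to reader
  R3 fires at audit.active
  R2 fires at audit.attempts
  R1 fires at audit.seq
  R4 fires at audit.seq
  R1 fires at avatar
  R1 fires at extras
  R2 fires at payload
  R2 fires at price
  => forward verdict for Device: BREAKING, 8 violation(s)


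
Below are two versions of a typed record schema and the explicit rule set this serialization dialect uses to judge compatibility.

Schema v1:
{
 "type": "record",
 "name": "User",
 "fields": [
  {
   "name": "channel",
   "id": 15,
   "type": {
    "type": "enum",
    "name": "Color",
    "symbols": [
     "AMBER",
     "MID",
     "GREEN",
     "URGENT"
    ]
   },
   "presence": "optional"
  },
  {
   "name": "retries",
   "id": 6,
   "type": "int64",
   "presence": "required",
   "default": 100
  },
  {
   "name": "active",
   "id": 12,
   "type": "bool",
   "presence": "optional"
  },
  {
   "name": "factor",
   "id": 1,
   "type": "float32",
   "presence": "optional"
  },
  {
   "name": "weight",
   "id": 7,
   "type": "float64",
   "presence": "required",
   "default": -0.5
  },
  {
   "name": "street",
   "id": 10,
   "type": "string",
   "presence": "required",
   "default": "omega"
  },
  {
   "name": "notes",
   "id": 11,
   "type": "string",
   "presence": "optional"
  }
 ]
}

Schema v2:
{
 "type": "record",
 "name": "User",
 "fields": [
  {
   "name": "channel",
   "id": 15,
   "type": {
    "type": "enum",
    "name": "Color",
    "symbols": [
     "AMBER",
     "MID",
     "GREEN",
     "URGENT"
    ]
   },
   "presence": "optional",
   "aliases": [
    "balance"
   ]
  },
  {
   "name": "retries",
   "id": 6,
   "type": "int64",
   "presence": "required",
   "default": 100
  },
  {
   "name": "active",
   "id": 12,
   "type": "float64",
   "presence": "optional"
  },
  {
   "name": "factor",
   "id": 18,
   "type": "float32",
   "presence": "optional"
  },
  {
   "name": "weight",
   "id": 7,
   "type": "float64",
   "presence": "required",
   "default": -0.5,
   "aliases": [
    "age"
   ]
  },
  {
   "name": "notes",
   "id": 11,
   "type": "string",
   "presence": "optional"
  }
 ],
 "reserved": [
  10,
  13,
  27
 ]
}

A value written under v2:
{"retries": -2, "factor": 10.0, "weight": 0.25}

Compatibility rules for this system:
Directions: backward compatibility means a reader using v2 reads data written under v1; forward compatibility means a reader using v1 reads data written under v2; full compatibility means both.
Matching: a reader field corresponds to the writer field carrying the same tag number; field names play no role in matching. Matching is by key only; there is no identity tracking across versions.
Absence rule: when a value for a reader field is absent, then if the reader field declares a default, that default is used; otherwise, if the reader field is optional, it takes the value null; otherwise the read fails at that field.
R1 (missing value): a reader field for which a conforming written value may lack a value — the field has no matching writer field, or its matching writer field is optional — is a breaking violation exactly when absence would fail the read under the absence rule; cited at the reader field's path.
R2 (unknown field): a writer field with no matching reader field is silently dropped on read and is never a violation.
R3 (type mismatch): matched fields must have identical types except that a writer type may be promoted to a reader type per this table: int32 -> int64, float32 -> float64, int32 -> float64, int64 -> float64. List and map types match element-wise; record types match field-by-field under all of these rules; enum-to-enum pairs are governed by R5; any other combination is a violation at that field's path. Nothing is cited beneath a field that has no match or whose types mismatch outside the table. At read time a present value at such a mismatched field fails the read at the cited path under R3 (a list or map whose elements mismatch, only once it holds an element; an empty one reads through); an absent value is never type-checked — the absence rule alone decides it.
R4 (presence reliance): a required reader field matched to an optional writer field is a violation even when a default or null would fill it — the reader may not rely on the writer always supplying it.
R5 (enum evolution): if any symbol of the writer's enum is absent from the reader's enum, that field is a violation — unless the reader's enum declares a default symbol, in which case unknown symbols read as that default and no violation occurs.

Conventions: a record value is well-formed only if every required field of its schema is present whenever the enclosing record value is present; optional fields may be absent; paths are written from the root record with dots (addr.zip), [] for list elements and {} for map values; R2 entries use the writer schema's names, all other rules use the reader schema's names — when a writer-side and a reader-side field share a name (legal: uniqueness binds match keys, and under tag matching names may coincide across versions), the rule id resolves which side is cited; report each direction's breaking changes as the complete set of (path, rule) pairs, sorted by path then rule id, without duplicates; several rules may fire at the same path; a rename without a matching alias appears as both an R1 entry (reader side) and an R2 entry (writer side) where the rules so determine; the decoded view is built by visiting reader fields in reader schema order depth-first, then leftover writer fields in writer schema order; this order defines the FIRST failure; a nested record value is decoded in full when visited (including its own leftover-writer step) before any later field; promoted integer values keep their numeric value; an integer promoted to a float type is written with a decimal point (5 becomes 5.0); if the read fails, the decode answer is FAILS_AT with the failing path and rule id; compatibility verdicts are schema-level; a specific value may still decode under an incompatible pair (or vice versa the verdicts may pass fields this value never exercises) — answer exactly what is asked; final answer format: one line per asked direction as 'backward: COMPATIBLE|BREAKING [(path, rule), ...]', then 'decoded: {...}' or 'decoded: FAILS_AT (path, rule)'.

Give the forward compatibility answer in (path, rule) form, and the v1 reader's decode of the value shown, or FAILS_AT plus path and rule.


forward: BREAKING [(active, R3)]; decoded: {"channel": null, "retries": -2, "active": null, "factor": null, "weight": 0.25, "street": "omega", "notes": null}

arrows below run writer -> reader for User
forward on User — v1 reading data written by v2:
  writer optional, Color -> Color: reader channel maps from writer channel
  writer required, int64 -> int64: reader retries maps from writer retries
  writer optional, float64 -> bool: reader active maps from writer active
  factor has no writer counterpart
  writer required, float64 -> float64: reader weight maps from writer weight
  street has no writer counterpart
  writer optional, string -> string: reader notes maps from writer notes
  factor (writer side), unknown to reader
  R3 fires at active
  => forward verdict for User: BREAKING, 1 violation(s)
migrating the User value to v1:
  channel := null (absent, optional -> null)
  retries := -2
  active := null (absent, optional -> null)
  factor := null (absent, optional -> null)
  weight := 0.25
  street := "omega" (absent -> default)
  notes := null (absent, optional -> null)
  writer factor: unknown -> dropped
  => decoded: {"channel": null, "retries": -2, "active": null, "factor": null, "weight": 0.25, "street": "omega", "notes": null}
diffs on User not affecting the asked answer:
  removed field street from record User (its key 10 joins the reserved list) -> no rule fires on it in User's dialect; the asked verdict holds


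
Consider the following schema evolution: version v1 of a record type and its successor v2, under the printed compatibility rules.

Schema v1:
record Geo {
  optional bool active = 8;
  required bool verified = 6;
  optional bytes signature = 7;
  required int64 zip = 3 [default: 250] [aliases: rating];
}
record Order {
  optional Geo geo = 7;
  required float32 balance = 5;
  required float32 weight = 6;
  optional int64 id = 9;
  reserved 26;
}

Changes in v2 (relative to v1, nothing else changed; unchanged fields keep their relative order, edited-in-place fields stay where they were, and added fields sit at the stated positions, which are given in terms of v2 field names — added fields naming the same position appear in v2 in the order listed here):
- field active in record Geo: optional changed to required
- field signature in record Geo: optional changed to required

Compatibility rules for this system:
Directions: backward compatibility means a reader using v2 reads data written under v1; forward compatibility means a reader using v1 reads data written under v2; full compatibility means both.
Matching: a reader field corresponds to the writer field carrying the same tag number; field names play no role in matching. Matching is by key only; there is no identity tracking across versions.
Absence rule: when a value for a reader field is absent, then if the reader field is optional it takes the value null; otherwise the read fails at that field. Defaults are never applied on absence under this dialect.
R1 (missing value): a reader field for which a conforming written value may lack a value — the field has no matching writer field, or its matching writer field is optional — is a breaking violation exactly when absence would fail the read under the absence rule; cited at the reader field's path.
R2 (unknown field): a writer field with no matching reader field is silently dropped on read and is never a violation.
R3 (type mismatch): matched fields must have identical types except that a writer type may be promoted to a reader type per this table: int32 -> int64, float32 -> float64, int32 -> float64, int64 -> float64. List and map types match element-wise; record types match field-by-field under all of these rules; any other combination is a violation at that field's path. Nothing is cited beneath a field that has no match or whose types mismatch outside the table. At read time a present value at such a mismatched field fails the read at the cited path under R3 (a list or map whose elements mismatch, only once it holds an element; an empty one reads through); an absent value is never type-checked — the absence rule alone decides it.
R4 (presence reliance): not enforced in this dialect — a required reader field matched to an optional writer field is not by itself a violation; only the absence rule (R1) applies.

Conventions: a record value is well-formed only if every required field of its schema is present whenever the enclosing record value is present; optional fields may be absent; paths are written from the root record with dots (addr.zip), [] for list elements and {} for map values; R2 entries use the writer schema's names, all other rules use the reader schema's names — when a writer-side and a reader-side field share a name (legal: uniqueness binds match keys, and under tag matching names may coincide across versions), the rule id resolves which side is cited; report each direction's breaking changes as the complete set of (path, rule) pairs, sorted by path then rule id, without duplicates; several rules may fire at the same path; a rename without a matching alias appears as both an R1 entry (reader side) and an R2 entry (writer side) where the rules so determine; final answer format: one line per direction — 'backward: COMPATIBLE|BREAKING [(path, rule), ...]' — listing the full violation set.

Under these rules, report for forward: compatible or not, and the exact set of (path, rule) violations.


the writer's type comes first in each Order pair
forward pass over Order, reader schema v1, writer schema v2:
  Geo -> Geo, writer optional: geo aligns to geo
  float32 -> float32, writer required: balance aligns to balance
  float32 -> float32, writer required: weight aligns to weight
  int64 -> int64, writer optional: id aligns to id
  bool -> bool, writer required: geo.active aligns to geo.active
  bool -> bool, writer required: geo.verified aligns to geo.verified
  bytes -> bytes, writer required: geo.signature aligns to geo.signature
  int64 -> int64, writer required: geo.zip aligns to geo.zip
  => forward verdict for Order: COMPATIBLE, no violations
the other Order changes do not affect what is asked:
  field active in record Geo: optional changed to required -> fires only in the backward direction of Order, which is not asked here
  field signature in record Geo: optional changed to required -> fires only in the backward direction of Order, which is not asked here

forward: COMPATIBLE []


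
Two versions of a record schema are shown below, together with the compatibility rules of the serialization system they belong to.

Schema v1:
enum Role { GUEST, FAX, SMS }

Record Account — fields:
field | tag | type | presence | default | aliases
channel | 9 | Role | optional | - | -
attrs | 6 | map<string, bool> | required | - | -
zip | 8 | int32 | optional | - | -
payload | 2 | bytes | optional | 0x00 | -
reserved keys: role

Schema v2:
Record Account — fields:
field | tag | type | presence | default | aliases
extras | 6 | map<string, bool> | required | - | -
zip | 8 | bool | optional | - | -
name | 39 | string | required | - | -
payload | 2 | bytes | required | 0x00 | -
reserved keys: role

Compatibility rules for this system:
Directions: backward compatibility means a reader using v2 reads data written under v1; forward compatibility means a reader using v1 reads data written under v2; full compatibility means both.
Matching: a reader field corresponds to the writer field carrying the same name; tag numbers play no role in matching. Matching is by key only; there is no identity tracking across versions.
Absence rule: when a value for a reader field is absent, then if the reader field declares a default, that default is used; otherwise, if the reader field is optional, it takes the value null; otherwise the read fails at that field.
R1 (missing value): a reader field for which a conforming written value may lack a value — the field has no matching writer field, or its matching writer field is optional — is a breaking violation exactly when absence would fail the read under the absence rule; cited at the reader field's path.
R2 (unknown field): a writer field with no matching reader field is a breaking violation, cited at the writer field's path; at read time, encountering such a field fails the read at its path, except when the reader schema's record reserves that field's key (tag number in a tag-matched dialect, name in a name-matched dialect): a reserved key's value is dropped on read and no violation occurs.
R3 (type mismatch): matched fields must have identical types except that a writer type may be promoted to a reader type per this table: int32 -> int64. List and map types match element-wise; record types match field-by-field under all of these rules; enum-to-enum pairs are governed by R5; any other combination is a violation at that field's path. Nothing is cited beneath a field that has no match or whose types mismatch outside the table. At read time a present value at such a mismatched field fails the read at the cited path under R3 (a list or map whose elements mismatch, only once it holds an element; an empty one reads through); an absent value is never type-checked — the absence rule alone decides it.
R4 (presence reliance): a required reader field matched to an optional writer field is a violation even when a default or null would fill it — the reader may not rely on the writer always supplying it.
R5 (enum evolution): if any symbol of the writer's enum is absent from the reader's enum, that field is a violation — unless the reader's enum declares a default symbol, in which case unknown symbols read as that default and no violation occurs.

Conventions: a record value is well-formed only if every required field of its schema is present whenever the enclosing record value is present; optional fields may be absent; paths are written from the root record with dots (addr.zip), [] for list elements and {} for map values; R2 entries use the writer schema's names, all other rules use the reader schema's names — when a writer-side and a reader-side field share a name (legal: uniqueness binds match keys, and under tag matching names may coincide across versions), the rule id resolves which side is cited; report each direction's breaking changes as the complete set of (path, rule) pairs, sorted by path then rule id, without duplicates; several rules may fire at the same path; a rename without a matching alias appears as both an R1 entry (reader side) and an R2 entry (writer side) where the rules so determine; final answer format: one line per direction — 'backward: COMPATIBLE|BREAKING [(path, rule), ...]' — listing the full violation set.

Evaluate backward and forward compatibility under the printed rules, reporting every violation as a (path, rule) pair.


the writer's type comes first in each Account pair
backward analysis of Account with v2 as reader and v1 as writer:
  no writer field matches reader extras
  zip: int32 -> bool, writer optional; from zip
  no writer field matches reader name
  payload: bytes -> bytes, writer optional; from payload
  writer field channel has no reader counterpart
  writer field attrs has no reader counterpart
  violation R2 at attrs
  violation R2 at channel
  violation R1 at extras
  violation R1 at name
  violation R4 at payload
  violation R3 at zip
  => backward: BREAKING (6)
forward analysis of Account with v1 as reader and v2 as writer:
  no writer field matches reader channel
  no writer field matches reader attrs
  zip: bool -> int32, writer optional; from zip
  payload: bytes -> bytes, writer required; from payload
  writer field extras has no reader counterpart
  writer field name has no reader counterpart
  violation R1 at attrs
  violation R2 at extras
  violation R2 at name
  violation R3 at zip
  => forward: BREAKING (4)

backward: BREAKING [(attrs, R2), (channel, R2), (extras, R1), (name, R1), (payload, R4), (zip, R3)]; forward: BREAKING [(attrs, R1), (extras, R2), (name, R2), (zip, R3)]


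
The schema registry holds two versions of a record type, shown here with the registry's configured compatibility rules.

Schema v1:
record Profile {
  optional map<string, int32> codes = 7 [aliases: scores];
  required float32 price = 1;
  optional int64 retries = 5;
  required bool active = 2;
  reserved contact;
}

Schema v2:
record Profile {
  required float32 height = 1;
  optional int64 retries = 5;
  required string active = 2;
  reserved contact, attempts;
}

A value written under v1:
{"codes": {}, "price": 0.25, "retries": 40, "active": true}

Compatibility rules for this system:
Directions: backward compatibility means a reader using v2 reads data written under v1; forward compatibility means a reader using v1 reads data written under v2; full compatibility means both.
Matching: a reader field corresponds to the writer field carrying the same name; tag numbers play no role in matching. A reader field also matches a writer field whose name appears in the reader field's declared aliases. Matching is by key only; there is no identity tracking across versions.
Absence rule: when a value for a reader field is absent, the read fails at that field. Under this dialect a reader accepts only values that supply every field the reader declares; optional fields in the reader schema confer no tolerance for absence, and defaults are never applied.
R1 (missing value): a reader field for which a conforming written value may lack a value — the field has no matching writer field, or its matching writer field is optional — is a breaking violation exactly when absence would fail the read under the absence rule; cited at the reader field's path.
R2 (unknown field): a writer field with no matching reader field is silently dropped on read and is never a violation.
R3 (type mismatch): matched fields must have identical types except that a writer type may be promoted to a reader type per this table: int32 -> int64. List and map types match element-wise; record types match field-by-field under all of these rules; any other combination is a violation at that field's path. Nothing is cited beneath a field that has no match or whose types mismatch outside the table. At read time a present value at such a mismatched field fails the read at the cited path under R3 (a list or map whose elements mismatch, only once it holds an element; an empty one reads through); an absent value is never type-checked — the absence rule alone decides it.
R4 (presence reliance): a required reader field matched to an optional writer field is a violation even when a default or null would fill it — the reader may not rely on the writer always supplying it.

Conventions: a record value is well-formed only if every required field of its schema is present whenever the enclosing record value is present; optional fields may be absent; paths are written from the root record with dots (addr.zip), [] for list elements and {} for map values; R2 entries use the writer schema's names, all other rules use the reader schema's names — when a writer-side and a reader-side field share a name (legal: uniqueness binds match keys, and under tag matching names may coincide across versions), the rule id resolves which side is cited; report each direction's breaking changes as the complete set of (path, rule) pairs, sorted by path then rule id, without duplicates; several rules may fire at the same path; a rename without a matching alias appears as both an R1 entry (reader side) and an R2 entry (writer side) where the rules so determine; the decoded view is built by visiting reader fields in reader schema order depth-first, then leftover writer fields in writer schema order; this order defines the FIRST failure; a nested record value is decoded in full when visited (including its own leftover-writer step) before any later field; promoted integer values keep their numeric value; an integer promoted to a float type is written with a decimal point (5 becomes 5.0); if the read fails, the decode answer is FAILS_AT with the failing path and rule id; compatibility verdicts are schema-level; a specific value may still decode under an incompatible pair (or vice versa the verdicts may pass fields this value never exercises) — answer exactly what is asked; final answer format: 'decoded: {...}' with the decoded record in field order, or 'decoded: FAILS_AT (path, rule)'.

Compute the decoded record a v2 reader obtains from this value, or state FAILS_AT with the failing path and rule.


arrows below run writer -> reader for Profile
decode walk for Profile under reader schema v2:
  read fails at height under R1 (no fill)
  => FAILS_AT (height, R1)
the rest of the Profile diff is inert for this question:
  field active in record Profile: type bool changed to string -> matters for Profile compatibility verdicts, not for this value's decode
  removed field codes from record Profile -> matters for Profile compatibility verdicts, not for this value's decode

decoded: FAILS_AT (height, R1)
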